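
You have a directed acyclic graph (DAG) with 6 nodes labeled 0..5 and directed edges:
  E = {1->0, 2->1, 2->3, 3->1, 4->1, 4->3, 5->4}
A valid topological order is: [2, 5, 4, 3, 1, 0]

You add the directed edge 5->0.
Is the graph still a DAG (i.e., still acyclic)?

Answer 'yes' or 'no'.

Answer: yes

Derivation:
Given toposort: [2, 5, 4, 3, 1, 0]
Position of 5: index 1; position of 0: index 5
New edge 5->0: forward
Forward edge: respects the existing order. Still a DAG, same toposort still valid.
Still a DAG? yes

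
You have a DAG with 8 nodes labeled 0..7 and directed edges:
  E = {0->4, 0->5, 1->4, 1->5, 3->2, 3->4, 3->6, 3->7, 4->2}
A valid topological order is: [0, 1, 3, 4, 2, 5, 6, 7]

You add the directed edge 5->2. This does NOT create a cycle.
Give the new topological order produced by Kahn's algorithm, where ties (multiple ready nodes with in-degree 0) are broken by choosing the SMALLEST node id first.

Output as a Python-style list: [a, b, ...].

Old toposort: [0, 1, 3, 4, 2, 5, 6, 7]
Added edge: 5->2
Position of 5 (5) > position of 2 (4). Must reorder: 5 must now come before 2.
Run Kahn's algorithm (break ties by smallest node id):
  initial in-degrees: [0, 0, 3, 0, 3, 2, 1, 1]
  ready (indeg=0): [0, 1, 3]
  pop 0: indeg[4]->2; indeg[5]->1 | ready=[1, 3] | order so far=[0]
  pop 1: indeg[4]->1; indeg[5]->0 | ready=[3, 5] | order so far=[0, 1]
  pop 3: indeg[2]->2; indeg[4]->0; indeg[6]->0; indeg[7]->0 | ready=[4, 5, 6, 7] | order so far=[0, 1, 3]
  pop 4: indeg[2]->1 | ready=[5, 6, 7] | order so far=[0, 1, 3, 4]
  pop 5: indeg[2]->0 | ready=[2, 6, 7] | order so far=[0, 1, 3, 4, 5]
  pop 2: no out-edges | ready=[6, 7] | order so far=[0, 1, 3, 4, 5, 2]
  pop 6: no out-edges | ready=[7] | order so far=[0, 1, 3, 4, 5, 2, 6]
  pop 7: no out-edges | ready=[] | order so far=[0, 1, 3, 4, 5, 2, 6, 7]
  Result: [0, 1, 3, 4, 5, 2, 6, 7]

Answer: [0, 1, 3, 4, 5, 2, 6, 7]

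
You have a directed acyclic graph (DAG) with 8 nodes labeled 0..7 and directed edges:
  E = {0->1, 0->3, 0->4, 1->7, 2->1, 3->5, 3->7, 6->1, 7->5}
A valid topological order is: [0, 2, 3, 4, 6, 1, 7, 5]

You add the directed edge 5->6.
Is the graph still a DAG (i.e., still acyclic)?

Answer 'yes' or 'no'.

Given toposort: [0, 2, 3, 4, 6, 1, 7, 5]
Position of 5: index 7; position of 6: index 4
New edge 5->6: backward (u after v in old order)
Backward edge: old toposort is now invalid. Check if this creates a cycle.
Does 6 already reach 5? Reachable from 6: [1, 5, 6, 7]. YES -> cycle!
Still a DAG? no

Answer: no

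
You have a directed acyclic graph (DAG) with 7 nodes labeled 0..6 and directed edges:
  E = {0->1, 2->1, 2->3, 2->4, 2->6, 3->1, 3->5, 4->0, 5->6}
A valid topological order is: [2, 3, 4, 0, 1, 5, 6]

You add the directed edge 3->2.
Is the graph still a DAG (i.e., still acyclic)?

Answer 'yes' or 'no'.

Given toposort: [2, 3, 4, 0, 1, 5, 6]
Position of 3: index 1; position of 2: index 0
New edge 3->2: backward (u after v in old order)
Backward edge: old toposort is now invalid. Check if this creates a cycle.
Does 2 already reach 3? Reachable from 2: [0, 1, 2, 3, 4, 5, 6]. YES -> cycle!
Still a DAG? no

Answer: no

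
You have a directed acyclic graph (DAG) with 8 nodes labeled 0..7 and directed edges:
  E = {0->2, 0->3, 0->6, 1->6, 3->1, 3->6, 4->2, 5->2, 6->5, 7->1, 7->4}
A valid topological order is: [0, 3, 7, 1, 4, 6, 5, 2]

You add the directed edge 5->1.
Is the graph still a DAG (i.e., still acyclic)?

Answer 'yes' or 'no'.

Given toposort: [0, 3, 7, 1, 4, 6, 5, 2]
Position of 5: index 6; position of 1: index 3
New edge 5->1: backward (u after v in old order)
Backward edge: old toposort is now invalid. Check if this creates a cycle.
Does 1 already reach 5? Reachable from 1: [1, 2, 5, 6]. YES -> cycle!
Still a DAG? no

Answer: no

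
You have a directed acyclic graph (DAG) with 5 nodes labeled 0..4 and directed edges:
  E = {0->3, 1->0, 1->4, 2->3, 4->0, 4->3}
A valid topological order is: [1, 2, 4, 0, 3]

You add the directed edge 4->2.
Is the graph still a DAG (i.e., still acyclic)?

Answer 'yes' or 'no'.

Answer: yes

Derivation:
Given toposort: [1, 2, 4, 0, 3]
Position of 4: index 2; position of 2: index 1
New edge 4->2: backward (u after v in old order)
Backward edge: old toposort is now invalid. Check if this creates a cycle.
Does 2 already reach 4? Reachable from 2: [2, 3]. NO -> still a DAG (reorder needed).
Still a DAG? yes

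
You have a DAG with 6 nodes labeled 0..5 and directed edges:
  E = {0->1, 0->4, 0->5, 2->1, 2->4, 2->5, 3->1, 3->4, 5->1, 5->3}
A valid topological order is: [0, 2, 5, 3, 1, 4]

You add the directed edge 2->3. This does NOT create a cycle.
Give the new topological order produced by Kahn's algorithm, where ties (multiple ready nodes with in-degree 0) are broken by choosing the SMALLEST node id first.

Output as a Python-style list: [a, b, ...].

Answer: [0, 2, 5, 3, 1, 4]

Derivation:
Old toposort: [0, 2, 5, 3, 1, 4]
Added edge: 2->3
Position of 2 (1) < position of 3 (3). Old order still valid.
Run Kahn's algorithm (break ties by smallest node id):
  initial in-degrees: [0, 4, 0, 2, 3, 2]
  ready (indeg=0): [0, 2]
  pop 0: indeg[1]->3; indeg[4]->2; indeg[5]->1 | ready=[2] | order so far=[0]
  pop 2: indeg[1]->2; indeg[3]->1; indeg[4]->1; indeg[5]->0 | ready=[5] | order so far=[0, 2]
  pop 5: indeg[1]->1; indeg[3]->0 | ready=[3] | order so far=[0, 2, 5]
  pop 3: indeg[1]->0; indeg[4]->0 | ready=[1, 4] | order so far=[0, 2, 5, 3]
  pop 1: no out-edges | ready=[4] | order so far=[0, 2, 5, 3, 1]
  pop 4: no out-edges | ready=[] | order so far=[0, 2, 5, 3, 1, 4]
  Result: [0, 2, 5, 3, 1, 4]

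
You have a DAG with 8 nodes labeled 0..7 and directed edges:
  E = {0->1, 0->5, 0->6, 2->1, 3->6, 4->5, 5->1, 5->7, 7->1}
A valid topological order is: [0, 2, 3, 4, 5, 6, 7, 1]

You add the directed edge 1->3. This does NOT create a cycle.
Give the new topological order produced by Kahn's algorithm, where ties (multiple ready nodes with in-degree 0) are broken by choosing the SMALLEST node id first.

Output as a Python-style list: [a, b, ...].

Answer: [0, 2, 4, 5, 7, 1, 3, 6]

Derivation:
Old toposort: [0, 2, 3, 4, 5, 6, 7, 1]
Added edge: 1->3
Position of 1 (7) > position of 3 (2). Must reorder: 1 must now come before 3.
Run Kahn's algorithm (break ties by smallest node id):
  initial in-degrees: [0, 4, 0, 1, 0, 2, 2, 1]
  ready (indeg=0): [0, 2, 4]
  pop 0: indeg[1]->3; indeg[5]->1; indeg[6]->1 | ready=[2, 4] | order so far=[0]
  pop 2: indeg[1]->2 | ready=[4] | order so far=[0, 2]
  pop 4: indeg[5]->0 | ready=[5] | order so far=[0, 2, 4]
  pop 5: indeg[1]->1; indeg[7]->0 | ready=[7] | order so far=[0, 2, 4, 5]
  pop 7: indeg[1]->0 | ready=[1] | order so far=[0, 2, 4, 5, 7]
  pop 1: indeg[3]->0 | ready=[3] | order so far=[0, 2, 4, 5, 7, 1]
  pop 3: indeg[6]->0 | ready=[6] | order so far=[0, 2, 4, 5, 7, 1, 3]
  pop 6: no out-edges | ready=[] | order so far=[0, 2, 4, 5, 7, 1, 3, 6]
  Result: [0, 2, 4, 5, 7, 1, 3, 6]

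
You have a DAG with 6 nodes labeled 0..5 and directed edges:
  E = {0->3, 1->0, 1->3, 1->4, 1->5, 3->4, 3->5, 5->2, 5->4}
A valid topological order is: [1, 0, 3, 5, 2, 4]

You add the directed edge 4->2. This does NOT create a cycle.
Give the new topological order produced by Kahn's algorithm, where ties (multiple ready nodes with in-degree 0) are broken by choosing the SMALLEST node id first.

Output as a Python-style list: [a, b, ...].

Old toposort: [1, 0, 3, 5, 2, 4]
Added edge: 4->2
Position of 4 (5) > position of 2 (4). Must reorder: 4 must now come before 2.
Run Kahn's algorithm (break ties by smallest node id):
  initial in-degrees: [1, 0, 2, 2, 3, 2]
  ready (indeg=0): [1]
  pop 1: indeg[0]->0; indeg[3]->1; indeg[4]->2; indeg[5]->1 | ready=[0] | order so far=[1]
  pop 0: indeg[3]->0 | ready=[3] | order so far=[1, 0]
  pop 3: indeg[4]->1; indeg[5]->0 | ready=[5] | order so far=[1, 0, 3]
  pop 5: indeg[2]->1; indeg[4]->0 | ready=[4] | order so far=[1, 0, 3, 5]
  pop 4: indeg[2]->0 | ready=[2] | order so far=[1, 0, 3, 5, 4]
  pop 2: no out-edges | ready=[] | order so far=[1, 0, 3, 5, 4, 2]
  Result: [1, 0, 3, 5, 4, 2]

Answer: [1, 0, 3, 5, 4, 2]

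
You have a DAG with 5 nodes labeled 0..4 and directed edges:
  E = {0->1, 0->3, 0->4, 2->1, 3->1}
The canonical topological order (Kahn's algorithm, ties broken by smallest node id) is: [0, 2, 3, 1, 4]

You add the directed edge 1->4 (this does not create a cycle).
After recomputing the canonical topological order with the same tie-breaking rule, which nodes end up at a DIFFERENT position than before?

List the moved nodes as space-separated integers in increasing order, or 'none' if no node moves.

Old toposort: [0, 2, 3, 1, 4]
Added edge 1->4
Recompute Kahn (smallest-id tiebreak):
  initial in-degrees: [0, 3, 0, 1, 2]
  ready (indeg=0): [0, 2]
  pop 0: indeg[1]->2; indeg[3]->0; indeg[4]->1 | ready=[2, 3] | order so far=[0]
  pop 2: indeg[1]->1 | ready=[3] | order so far=[0, 2]
  pop 3: indeg[1]->0 | ready=[1] | order so far=[0, 2, 3]
  pop 1: indeg[4]->0 | ready=[4] | order so far=[0, 2, 3, 1]
  pop 4: no out-edges | ready=[] | order so far=[0, 2, 3, 1, 4]
New canonical toposort: [0, 2, 3, 1, 4]
Compare positions:
  Node 0: index 0 -> 0 (same)
  Node 1: index 3 -> 3 (same)
  Node 2: index 1 -> 1 (same)
  Node 3: index 2 -> 2 (same)
  Node 4: index 4 -> 4 (same)
Nodes that changed position: none

Answer: none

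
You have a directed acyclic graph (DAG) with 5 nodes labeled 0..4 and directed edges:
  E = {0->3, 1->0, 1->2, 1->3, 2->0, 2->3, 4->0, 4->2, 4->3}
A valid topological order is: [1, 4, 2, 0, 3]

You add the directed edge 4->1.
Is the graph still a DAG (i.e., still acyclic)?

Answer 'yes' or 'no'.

Given toposort: [1, 4, 2, 0, 3]
Position of 4: index 1; position of 1: index 0
New edge 4->1: backward (u after v in old order)
Backward edge: old toposort is now invalid. Check if this creates a cycle.
Does 1 already reach 4? Reachable from 1: [0, 1, 2, 3]. NO -> still a DAG (reorder needed).
Still a DAG? yes

Answer: yes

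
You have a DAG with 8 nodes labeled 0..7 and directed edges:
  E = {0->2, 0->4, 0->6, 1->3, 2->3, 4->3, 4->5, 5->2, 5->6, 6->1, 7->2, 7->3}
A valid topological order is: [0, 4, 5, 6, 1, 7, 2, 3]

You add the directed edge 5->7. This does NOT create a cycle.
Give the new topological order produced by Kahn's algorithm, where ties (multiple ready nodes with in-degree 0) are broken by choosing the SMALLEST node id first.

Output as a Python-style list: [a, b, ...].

Answer: [0, 4, 5, 6, 1, 7, 2, 3]

Derivation:
Old toposort: [0, 4, 5, 6, 1, 7, 2, 3]
Added edge: 5->7
Position of 5 (2) < position of 7 (5). Old order still valid.
Run Kahn's algorithm (break ties by smallest node id):
  initial in-degrees: [0, 1, 3, 4, 1, 1, 2, 1]
  ready (indeg=0): [0]
  pop 0: indeg[2]->2; indeg[4]->0; indeg[6]->1 | ready=[4] | order so far=[0]
  pop 4: indeg[3]->3; indeg[5]->0 | ready=[5] | order so far=[0, 4]
  pop 5: indeg[2]->1; indeg[6]->0; indeg[7]->0 | ready=[6, 7] | order so far=[0, 4, 5]
  pop 6: indeg[1]->0 | ready=[1, 7] | order so far=[0, 4, 5, 6]
  pop 1: indeg[3]->2 | ready=[7] | order so far=[0, 4, 5, 6, 1]
  pop 7: indeg[2]->0; indeg[3]->1 | ready=[2] | order so far=[0, 4, 5, 6, 1, 7]
  pop 2: indeg[3]->0 | ready=[3] | order so far=[0, 4, 5, 6, 1, 7, 2]
  pop 3: no out-edges | ready=[] | order so far=[0, 4, 5, 6, 1, 7, 2, 3]
  Result: [0, 4, 5, 6, 1, 7, 2, 3]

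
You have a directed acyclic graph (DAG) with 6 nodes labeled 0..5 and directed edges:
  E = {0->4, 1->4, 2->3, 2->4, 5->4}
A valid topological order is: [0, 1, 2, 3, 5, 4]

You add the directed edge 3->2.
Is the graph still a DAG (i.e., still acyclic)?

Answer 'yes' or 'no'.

Given toposort: [0, 1, 2, 3, 5, 4]
Position of 3: index 3; position of 2: index 2
New edge 3->2: backward (u after v in old order)
Backward edge: old toposort is now invalid. Check if this creates a cycle.
Does 2 already reach 3? Reachable from 2: [2, 3, 4]. YES -> cycle!
Still a DAG? no

Answer: no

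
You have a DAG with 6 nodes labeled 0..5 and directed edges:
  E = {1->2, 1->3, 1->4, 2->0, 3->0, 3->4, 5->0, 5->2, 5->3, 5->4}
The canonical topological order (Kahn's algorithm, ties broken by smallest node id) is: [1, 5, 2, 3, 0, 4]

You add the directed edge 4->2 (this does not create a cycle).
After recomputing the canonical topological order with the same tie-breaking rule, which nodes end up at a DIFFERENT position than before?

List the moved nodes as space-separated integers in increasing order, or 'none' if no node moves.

Answer: 0 2 3 4

Derivation:
Old toposort: [1, 5, 2, 3, 0, 4]
Added edge 4->2
Recompute Kahn (smallest-id tiebreak):
  initial in-degrees: [3, 0, 3, 2, 3, 0]
  ready (indeg=0): [1, 5]
  pop 1: indeg[2]->2; indeg[3]->1; indeg[4]->2 | ready=[5] | order so far=[1]
  pop 5: indeg[0]->2; indeg[2]->1; indeg[3]->0; indeg[4]->1 | ready=[3] | order so far=[1, 5]
  pop 3: indeg[0]->1; indeg[4]->0 | ready=[4] | order so far=[1, 5, 3]
  pop 4: indeg[2]->0 | ready=[2] | order so far=[1, 5, 3, 4]
  pop 2: indeg[0]->0 | ready=[0] | order so far=[1, 5, 3, 4, 2]
  pop 0: no out-edges | ready=[] | order so far=[1, 5, 3, 4, 2, 0]
New canonical toposort: [1, 5, 3, 4, 2, 0]
Compare positions:
  Node 0: index 4 -> 5 (moved)
  Node 1: index 0 -> 0 (same)
  Node 2: index 2 -> 4 (moved)
  Node 3: index 3 -> 2 (moved)
  Node 4: index 5 -> 3 (moved)
  Node 5: index 1 -> 1 (same)
Nodes that changed position: 0 2 3 4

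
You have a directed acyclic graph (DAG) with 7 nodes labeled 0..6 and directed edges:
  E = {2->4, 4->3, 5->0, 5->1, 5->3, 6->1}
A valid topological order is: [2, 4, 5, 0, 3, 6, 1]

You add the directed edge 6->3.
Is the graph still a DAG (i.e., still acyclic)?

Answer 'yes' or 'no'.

Answer: yes

Derivation:
Given toposort: [2, 4, 5, 0, 3, 6, 1]
Position of 6: index 5; position of 3: index 4
New edge 6->3: backward (u after v in old order)
Backward edge: old toposort is now invalid. Check if this creates a cycle.
Does 3 already reach 6? Reachable from 3: [3]. NO -> still a DAG (reorder needed).
Still a DAG? yes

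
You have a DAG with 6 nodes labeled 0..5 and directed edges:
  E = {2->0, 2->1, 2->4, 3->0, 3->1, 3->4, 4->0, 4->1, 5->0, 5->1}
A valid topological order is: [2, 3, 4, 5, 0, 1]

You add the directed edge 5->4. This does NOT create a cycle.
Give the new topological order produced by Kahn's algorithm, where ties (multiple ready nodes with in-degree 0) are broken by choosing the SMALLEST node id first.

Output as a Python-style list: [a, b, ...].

Answer: [2, 3, 5, 4, 0, 1]

Derivation:
Old toposort: [2, 3, 4, 5, 0, 1]
Added edge: 5->4
Position of 5 (3) > position of 4 (2). Must reorder: 5 must now come before 4.
Run Kahn's algorithm (break ties by smallest node id):
  initial in-degrees: [4, 4, 0, 0, 3, 0]
  ready (indeg=0): [2, 3, 5]
  pop 2: indeg[0]->3; indeg[1]->3; indeg[4]->2 | ready=[3, 5] | order so far=[2]
  pop 3: indeg[0]->2; indeg[1]->2; indeg[4]->1 | ready=[5] | order so far=[2, 3]
  pop 5: indeg[0]->1; indeg[1]->1; indeg[4]->0 | ready=[4] | order so far=[2, 3, 5]
  pop 4: indeg[0]->0; indeg[1]->0 | ready=[0, 1] | order so far=[2, 3, 5, 4]
  pop 0: no out-edges | ready=[1] | order so far=[2, 3, 5, 4, 0]
  pop 1: no out-edges | ready=[] | order so far=[2, 3, 5, 4, 0, 1]
  Result: [2, 3, 5, 4, 0, 1]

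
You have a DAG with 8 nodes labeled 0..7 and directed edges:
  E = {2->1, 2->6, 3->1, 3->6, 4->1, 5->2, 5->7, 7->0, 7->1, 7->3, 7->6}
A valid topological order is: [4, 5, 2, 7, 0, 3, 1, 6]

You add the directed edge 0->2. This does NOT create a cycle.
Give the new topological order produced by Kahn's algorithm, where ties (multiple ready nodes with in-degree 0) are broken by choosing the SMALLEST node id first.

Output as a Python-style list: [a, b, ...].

Old toposort: [4, 5, 2, 7, 0, 3, 1, 6]
Added edge: 0->2
Position of 0 (4) > position of 2 (2). Must reorder: 0 must now come before 2.
Run Kahn's algorithm (break ties by smallest node id):
  initial in-degrees: [1, 4, 2, 1, 0, 0, 3, 1]
  ready (indeg=0): [4, 5]
  pop 4: indeg[1]->3 | ready=[5] | order so far=[4]
  pop 5: indeg[2]->1; indeg[7]->0 | ready=[7] | order so far=[4, 5]
  pop 7: indeg[0]->0; indeg[1]->2; indeg[3]->0; indeg[6]->2 | ready=[0, 3] | order so far=[4, 5, 7]
  pop 0: indeg[2]->0 | ready=[2, 3] | order so far=[4, 5, 7, 0]
  pop 2: indeg[1]->1; indeg[6]->1 | ready=[3] | order so far=[4, 5, 7, 0, 2]
  pop 3: indeg[1]->0; indeg[6]->0 | ready=[1, 6] | order so far=[4, 5, 7, 0, 2, 3]
  pop 1: no out-edges | ready=[6] | order so far=[4, 5, 7, 0, 2, 3, 1]
  pop 6: no out-edges | ready=[] | order so far=[4, 5, 7, 0, 2, 3, 1, 6]
  Result: [4, 5, 7, 0, 2, 3, 1, 6]

Answer: [4, 5, 7, 0, 2, 3, 1, 6]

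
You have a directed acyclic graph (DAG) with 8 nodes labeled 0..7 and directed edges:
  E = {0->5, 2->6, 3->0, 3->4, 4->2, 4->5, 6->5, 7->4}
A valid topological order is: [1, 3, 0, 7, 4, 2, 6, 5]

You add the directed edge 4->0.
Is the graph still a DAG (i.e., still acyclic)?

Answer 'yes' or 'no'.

Given toposort: [1, 3, 0, 7, 4, 2, 6, 5]
Position of 4: index 4; position of 0: index 2
New edge 4->0: backward (u after v in old order)
Backward edge: old toposort is now invalid. Check if this creates a cycle.
Does 0 already reach 4? Reachable from 0: [0, 5]. NO -> still a DAG (reorder needed).
Still a DAG? yes

Answer: yes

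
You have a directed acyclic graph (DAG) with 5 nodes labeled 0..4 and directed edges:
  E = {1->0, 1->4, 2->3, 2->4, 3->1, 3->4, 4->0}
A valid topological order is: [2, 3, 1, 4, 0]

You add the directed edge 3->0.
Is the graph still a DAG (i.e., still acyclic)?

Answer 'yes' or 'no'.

Answer: yes

Derivation:
Given toposort: [2, 3, 1, 4, 0]
Position of 3: index 1; position of 0: index 4
New edge 3->0: forward
Forward edge: respects the existing order. Still a DAG, same toposort still valid.
Still a DAG? yes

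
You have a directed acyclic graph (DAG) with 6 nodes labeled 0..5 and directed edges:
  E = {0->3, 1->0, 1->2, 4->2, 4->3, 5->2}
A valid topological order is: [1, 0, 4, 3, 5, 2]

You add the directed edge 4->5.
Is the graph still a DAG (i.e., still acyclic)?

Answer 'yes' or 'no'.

Given toposort: [1, 0, 4, 3, 5, 2]
Position of 4: index 2; position of 5: index 4
New edge 4->5: forward
Forward edge: respects the existing order. Still a DAG, same toposort still valid.
Still a DAG? yes

Answer: yes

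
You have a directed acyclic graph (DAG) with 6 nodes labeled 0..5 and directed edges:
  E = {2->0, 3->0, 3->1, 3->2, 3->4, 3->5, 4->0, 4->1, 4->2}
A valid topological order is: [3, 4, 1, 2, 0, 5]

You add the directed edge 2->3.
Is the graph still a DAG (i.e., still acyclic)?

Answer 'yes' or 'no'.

Given toposort: [3, 4, 1, 2, 0, 5]
Position of 2: index 3; position of 3: index 0
New edge 2->3: backward (u after v in old order)
Backward edge: old toposort is now invalid. Check if this creates a cycle.
Does 3 already reach 2? Reachable from 3: [0, 1, 2, 3, 4, 5]. YES -> cycle!
Still a DAG? no

Answer: no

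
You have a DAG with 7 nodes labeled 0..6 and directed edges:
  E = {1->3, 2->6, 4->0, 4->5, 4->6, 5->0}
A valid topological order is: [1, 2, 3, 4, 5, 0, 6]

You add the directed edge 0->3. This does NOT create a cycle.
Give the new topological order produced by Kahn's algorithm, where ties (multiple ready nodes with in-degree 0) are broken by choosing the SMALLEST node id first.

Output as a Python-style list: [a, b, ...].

Old toposort: [1, 2, 3, 4, 5, 0, 6]
Added edge: 0->3
Position of 0 (5) > position of 3 (2). Must reorder: 0 must now come before 3.
Run Kahn's algorithm (break ties by smallest node id):
  initial in-degrees: [2, 0, 0, 2, 0, 1, 2]
  ready (indeg=0): [1, 2, 4]
  pop 1: indeg[3]->1 | ready=[2, 4] | order so far=[1]
  pop 2: indeg[6]->1 | ready=[4] | order so far=[1, 2]
  pop 4: indeg[0]->1; indeg[5]->0; indeg[6]->0 | ready=[5, 6] | order so far=[1, 2, 4]
  pop 5: indeg[0]->0 | ready=[0, 6] | order so far=[1, 2, 4, 5]
  pop 0: indeg[3]->0 | ready=[3, 6] | order so far=[1, 2, 4, 5, 0]
  pop 3: no out-edges | ready=[6] | order so far=[1, 2, 4, 5, 0, 3]
  pop 6: no out-edges | ready=[] | order so far=[1, 2, 4, 5, 0, 3, 6]
  Result: [1, 2, 4, 5, 0, 3, 6]

Answer: [1, 2, 4, 5, 0, 3, 6]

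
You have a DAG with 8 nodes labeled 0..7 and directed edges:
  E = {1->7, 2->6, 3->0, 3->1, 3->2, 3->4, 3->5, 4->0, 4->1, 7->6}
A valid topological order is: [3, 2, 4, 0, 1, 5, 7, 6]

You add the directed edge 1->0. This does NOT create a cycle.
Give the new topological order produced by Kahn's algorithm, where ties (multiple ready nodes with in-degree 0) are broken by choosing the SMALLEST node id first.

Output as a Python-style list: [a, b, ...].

Old toposort: [3, 2, 4, 0, 1, 5, 7, 6]
Added edge: 1->0
Position of 1 (4) > position of 0 (3). Must reorder: 1 must now come before 0.
Run Kahn's algorithm (break ties by smallest node id):
  initial in-degrees: [3, 2, 1, 0, 1, 1, 2, 1]
  ready (indeg=0): [3]
  pop 3: indeg[0]->2; indeg[1]->1; indeg[2]->0; indeg[4]->0; indeg[5]->0 | ready=[2, 4, 5] | order so far=[3]
  pop 2: indeg[6]->1 | ready=[4, 5] | order so far=[3, 2]
  pop 4: indeg[0]->1; indeg[1]->0 | ready=[1, 5] | order so far=[3, 2, 4]
  pop 1: indeg[0]->0; indeg[7]->0 | ready=[0, 5, 7] | order so far=[3, 2, 4, 1]
  pop 0: no out-edges | ready=[5, 7] | order so far=[3, 2, 4, 1, 0]
  pop 5: no out-edges | ready=[7] | order so far=[3, 2, 4, 1, 0, 5]
  pop 7: indeg[6]->0 | ready=[6] | order so far=[3, 2, 4, 1, 0, 5, 7]
  pop 6: no out-edges | ready=[] | order so far=[3, 2, 4, 1, 0, 5, 7, 6]
  Result: [3, 2, 4, 1, 0, 5, 7, 6]

Answer: [3, 2, 4, 1, 0, 5, 7, 6]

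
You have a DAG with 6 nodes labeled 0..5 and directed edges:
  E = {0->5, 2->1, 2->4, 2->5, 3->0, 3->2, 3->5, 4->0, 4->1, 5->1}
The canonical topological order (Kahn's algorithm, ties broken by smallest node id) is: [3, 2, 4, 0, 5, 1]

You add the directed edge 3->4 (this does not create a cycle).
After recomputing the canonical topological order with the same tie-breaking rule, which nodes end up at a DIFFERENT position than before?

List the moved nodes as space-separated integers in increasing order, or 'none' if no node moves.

Old toposort: [3, 2, 4, 0, 5, 1]
Added edge 3->4
Recompute Kahn (smallest-id tiebreak):
  initial in-degrees: [2, 3, 1, 0, 2, 3]
  ready (indeg=0): [3]
  pop 3: indeg[0]->1; indeg[2]->0; indeg[4]->1; indeg[5]->2 | ready=[2] | order so far=[3]
  pop 2: indeg[1]->2; indeg[4]->0; indeg[5]->1 | ready=[4] | order so far=[3, 2]
  pop 4: indeg[0]->0; indeg[1]->1 | ready=[0] | order so far=[3, 2, 4]
  pop 0: indeg[5]->0 | ready=[5] | order so far=[3, 2, 4, 0]
  pop 5: indeg[1]->0 | ready=[1] | order so far=[3, 2, 4, 0, 5]
  pop 1: no out-edges | ready=[] | order so far=[3, 2, 4, 0, 5, 1]
New canonical toposort: [3, 2, 4, 0, 5, 1]
Compare positions:
  Node 0: index 3 -> 3 (same)
  Node 1: index 5 -> 5 (same)
  Node 2: index 1 -> 1 (same)
  Node 3: index 0 -> 0 (same)
  Node 4: index 2 -> 2 (same)
  Node 5: index 4 -> 4 (same)
Nodes that changed position: none

Answer: none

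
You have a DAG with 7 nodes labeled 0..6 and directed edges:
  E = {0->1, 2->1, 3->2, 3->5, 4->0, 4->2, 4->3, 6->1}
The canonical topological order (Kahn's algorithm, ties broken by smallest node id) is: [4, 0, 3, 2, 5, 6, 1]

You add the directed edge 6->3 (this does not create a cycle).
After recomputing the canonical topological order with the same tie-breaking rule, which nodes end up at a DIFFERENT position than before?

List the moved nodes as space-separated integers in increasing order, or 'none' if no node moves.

Answer: 1 2 3 5 6

Derivation:
Old toposort: [4, 0, 3, 2, 5, 6, 1]
Added edge 6->3
Recompute Kahn (smallest-id tiebreak):
  initial in-degrees: [1, 3, 2, 2, 0, 1, 0]
  ready (indeg=0): [4, 6]
  pop 4: indeg[0]->0; indeg[2]->1; indeg[3]->1 | ready=[0, 6] | order so far=[4]
  pop 0: indeg[1]->2 | ready=[6] | order so far=[4, 0]
  pop 6: indeg[1]->1; indeg[3]->0 | ready=[3] | order so far=[4, 0, 6]
  pop 3: indeg[2]->0; indeg[5]->0 | ready=[2, 5] | order so far=[4, 0, 6, 3]
  pop 2: indeg[1]->0 | ready=[1, 5] | order so far=[4, 0, 6, 3, 2]
  pop 1: no out-edges | ready=[5] | order so far=[4, 0, 6, 3, 2, 1]
  pop 5: no out-edges | ready=[] | order so far=[4, 0, 6, 3, 2, 1, 5]
New canonical toposort: [4, 0, 6, 3, 2, 1, 5]
Compare positions:
  Node 0: index 1 -> 1 (same)
  Node 1: index 6 -> 5 (moved)
  Node 2: index 3 -> 4 (moved)
  Node 3: index 2 -> 3 (moved)
  Node 4: index 0 -> 0 (same)
  Node 5: index 4 -> 6 (moved)
  Node 6: index 5 -> 2 (moved)
Nodes that changed position: 1 2 3 5 6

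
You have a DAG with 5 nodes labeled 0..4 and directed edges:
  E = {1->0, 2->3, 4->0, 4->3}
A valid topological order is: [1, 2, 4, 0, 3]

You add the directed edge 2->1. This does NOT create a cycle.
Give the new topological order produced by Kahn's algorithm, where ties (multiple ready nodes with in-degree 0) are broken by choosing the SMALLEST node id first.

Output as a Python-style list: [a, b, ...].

Old toposort: [1, 2, 4, 0, 3]
Added edge: 2->1
Position of 2 (1) > position of 1 (0). Must reorder: 2 must now come before 1.
Run Kahn's algorithm (break ties by smallest node id):
  initial in-degrees: [2, 1, 0, 2, 0]
  ready (indeg=0): [2, 4]
  pop 2: indeg[1]->0; indeg[3]->1 | ready=[1, 4] | order so far=[2]
  pop 1: indeg[0]->1 | ready=[4] | order so far=[2, 1]
  pop 4: indeg[0]->0; indeg[3]->0 | ready=[0, 3] | order so far=[2, 1, 4]
  pop 0: no out-edges | ready=[3] | order so far=[2, 1, 4, 0]
  pop 3: no out-edges | ready=[] | order so far=[2, 1, 4, 0, 3]
  Result: [2, 1, 4, 0, 3]

Answer: [2, 1, 4, 0, 3]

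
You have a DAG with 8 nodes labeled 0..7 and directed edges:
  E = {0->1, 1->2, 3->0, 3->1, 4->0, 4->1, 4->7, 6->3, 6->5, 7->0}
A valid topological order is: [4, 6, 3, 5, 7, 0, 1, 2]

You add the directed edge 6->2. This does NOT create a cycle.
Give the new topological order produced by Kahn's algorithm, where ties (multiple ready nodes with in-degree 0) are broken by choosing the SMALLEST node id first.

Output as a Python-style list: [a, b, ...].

Answer: [4, 6, 3, 5, 7, 0, 1, 2]

Derivation:
Old toposort: [4, 6, 3, 5, 7, 0, 1, 2]
Added edge: 6->2
Position of 6 (1) < position of 2 (7). Old order still valid.
Run Kahn's algorithm (break ties by smallest node id):
  initial in-degrees: [3, 3, 2, 1, 0, 1, 0, 1]
  ready (indeg=0): [4, 6]
  pop 4: indeg[0]->2; indeg[1]->2; indeg[7]->0 | ready=[6, 7] | order so far=[4]
  pop 6: indeg[2]->1; indeg[3]->0; indeg[5]->0 | ready=[3, 5, 7] | order so far=[4, 6]
  pop 3: indeg[0]->1; indeg[1]->1 | ready=[5, 7] | order so far=[4, 6, 3]
  pop 5: no out-edges | ready=[7] | order so far=[4, 6, 3, 5]
  pop 7: indeg[0]->0 | ready=[0] | order so far=[4, 6, 3, 5, 7]
  pop 0: indeg[1]->0 | ready=[1] | order so far=[4, 6, 3, 5, 7, 0]
  pop 1: indeg[2]->0 | ready=[2] | order so far=[4, 6, 3, 5, 7, 0, 1]
  pop 2: no out-edges | ready=[] | order so far=[4, 6, 3, 5, 7, 0, 1, 2]
  Result: [4, 6, 3, 5, 7, 0, 1, 2]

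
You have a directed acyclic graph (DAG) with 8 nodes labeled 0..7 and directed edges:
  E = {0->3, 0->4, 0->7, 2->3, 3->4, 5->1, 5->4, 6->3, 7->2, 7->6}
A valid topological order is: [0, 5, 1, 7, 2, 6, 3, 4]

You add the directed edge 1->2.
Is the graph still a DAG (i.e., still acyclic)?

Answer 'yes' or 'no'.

Answer: yes

Derivation:
Given toposort: [0, 5, 1, 7, 2, 6, 3, 4]
Position of 1: index 2; position of 2: index 4
New edge 1->2: forward
Forward edge: respects the existing order. Still a DAG, same toposort still valid.
Still a DAG? yes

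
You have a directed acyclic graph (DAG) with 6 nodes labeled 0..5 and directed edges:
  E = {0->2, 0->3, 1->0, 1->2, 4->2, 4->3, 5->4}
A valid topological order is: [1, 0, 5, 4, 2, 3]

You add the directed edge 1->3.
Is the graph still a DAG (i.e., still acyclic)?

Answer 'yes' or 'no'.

Answer: yes

Derivation:
Given toposort: [1, 0, 5, 4, 2, 3]
Position of 1: index 0; position of 3: index 5
New edge 1->3: forward
Forward edge: respects the existing order. Still a DAG, same toposort still valid.
Still a DAG? yes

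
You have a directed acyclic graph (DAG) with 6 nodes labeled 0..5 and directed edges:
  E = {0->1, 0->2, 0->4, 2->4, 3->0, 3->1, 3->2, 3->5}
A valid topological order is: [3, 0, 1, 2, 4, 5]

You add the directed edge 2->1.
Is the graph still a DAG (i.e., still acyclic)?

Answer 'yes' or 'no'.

Answer: yes

Derivation:
Given toposort: [3, 0, 1, 2, 4, 5]
Position of 2: index 3; position of 1: index 2
New edge 2->1: backward (u after v in old order)
Backward edge: old toposort is now invalid. Check if this creates a cycle.
Does 1 already reach 2? Reachable from 1: [1]. NO -> still a DAG (reorder needed).
Still a DAG? yes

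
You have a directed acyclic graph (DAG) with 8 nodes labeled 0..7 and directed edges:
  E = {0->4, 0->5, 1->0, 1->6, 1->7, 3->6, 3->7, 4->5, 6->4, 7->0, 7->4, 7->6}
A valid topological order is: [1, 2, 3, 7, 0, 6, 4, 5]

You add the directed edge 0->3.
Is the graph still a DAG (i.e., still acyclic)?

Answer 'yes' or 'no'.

Answer: no

Derivation:
Given toposort: [1, 2, 3, 7, 0, 6, 4, 5]
Position of 0: index 4; position of 3: index 2
New edge 0->3: backward (u after v in old order)
Backward edge: old toposort is now invalid. Check if this creates a cycle.
Does 3 already reach 0? Reachable from 3: [0, 3, 4, 5, 6, 7]. YES -> cycle!
Still a DAG? no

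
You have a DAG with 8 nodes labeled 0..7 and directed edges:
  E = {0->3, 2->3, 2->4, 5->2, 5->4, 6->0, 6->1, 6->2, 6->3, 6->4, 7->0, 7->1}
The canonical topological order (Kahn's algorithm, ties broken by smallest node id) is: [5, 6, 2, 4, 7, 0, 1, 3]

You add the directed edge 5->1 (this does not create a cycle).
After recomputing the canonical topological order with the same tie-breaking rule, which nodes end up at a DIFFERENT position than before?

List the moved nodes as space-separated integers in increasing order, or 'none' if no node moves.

Old toposort: [5, 6, 2, 4, 7, 0, 1, 3]
Added edge 5->1
Recompute Kahn (smallest-id tiebreak):
  initial in-degrees: [2, 3, 2, 3, 3, 0, 0, 0]
  ready (indeg=0): [5, 6, 7]
  pop 5: indeg[1]->2; indeg[2]->1; indeg[4]->2 | ready=[6, 7] | order so far=[5]
  pop 6: indeg[0]->1; indeg[1]->1; indeg[2]->0; indeg[3]->2; indeg[4]->1 | ready=[2, 7] | order so far=[5, 6]
  pop 2: indeg[3]->1; indeg[4]->0 | ready=[4, 7] | order so far=[5, 6, 2]
  pop 4: no out-edges | ready=[7] | order so far=[5, 6, 2, 4]
  pop 7: indeg[0]->0; indeg[1]->0 | ready=[0, 1] | order so far=[5, 6, 2, 4, 7]
  pop 0: indeg[3]->0 | ready=[1, 3] | order so far=[5, 6, 2, 4, 7, 0]
  pop 1: no out-edges | ready=[3] | order so far=[5, 6, 2, 4, 7, 0, 1]
  pop 3: no out-edges | ready=[] | order so far=[5, 6, 2, 4, 7, 0, 1, 3]
New canonical toposort: [5, 6, 2, 4, 7, 0, 1, 3]
Compare positions:
  Node 0: index 5 -> 5 (same)
  Node 1: index 6 -> 6 (same)
  Node 2: index 2 -> 2 (same)
  Node 3: index 7 -> 7 (same)
  Node 4: index 3 -> 3 (same)
  Node 5: index 0 -> 0 (same)
  Node 6: index 1 -> 1 (same)
  Node 7: index 4 -> 4 (same)
Nodes that changed position: none

Answer: none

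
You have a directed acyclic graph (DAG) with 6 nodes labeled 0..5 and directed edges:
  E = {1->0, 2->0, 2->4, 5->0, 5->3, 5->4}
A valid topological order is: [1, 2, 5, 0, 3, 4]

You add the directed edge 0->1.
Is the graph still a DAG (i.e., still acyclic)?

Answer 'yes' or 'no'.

Answer: no

Derivation:
Given toposort: [1, 2, 5, 0, 3, 4]
Position of 0: index 3; position of 1: index 0
New edge 0->1: backward (u after v in old order)
Backward edge: old toposort is now invalid. Check if this creates a cycle.
Does 1 already reach 0? Reachable from 1: [0, 1]. YES -> cycle!
Still a DAG? no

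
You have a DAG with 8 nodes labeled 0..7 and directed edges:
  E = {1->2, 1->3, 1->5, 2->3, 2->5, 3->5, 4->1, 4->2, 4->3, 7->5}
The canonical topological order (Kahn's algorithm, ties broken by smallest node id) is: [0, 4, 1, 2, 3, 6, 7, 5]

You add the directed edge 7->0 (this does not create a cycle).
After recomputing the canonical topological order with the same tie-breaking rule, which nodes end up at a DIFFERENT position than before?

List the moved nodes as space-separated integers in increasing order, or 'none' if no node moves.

Old toposort: [0, 4, 1, 2, 3, 6, 7, 5]
Added edge 7->0
Recompute Kahn (smallest-id tiebreak):
  initial in-degrees: [1, 1, 2, 3, 0, 4, 0, 0]
  ready (indeg=0): [4, 6, 7]
  pop 4: indeg[1]->0; indeg[2]->1; indeg[3]->2 | ready=[1, 6, 7] | order so far=[4]
  pop 1: indeg[2]->0; indeg[3]->1; indeg[5]->3 | ready=[2, 6, 7] | order so far=[4, 1]
  pop 2: indeg[3]->0; indeg[5]->2 | ready=[3, 6, 7] | order so far=[4, 1, 2]
  pop 3: indeg[5]->1 | ready=[6, 7] | order so far=[4, 1, 2, 3]
  pop 6: no out-edges | ready=[7] | order so far=[4, 1, 2, 3, 6]
  pop 7: indeg[0]->0; indeg[5]->0 | ready=[0, 5] | order so far=[4, 1, 2, 3, 6, 7]
  pop 0: no out-edges | ready=[5] | order so far=[4, 1, 2, 3, 6, 7, 0]
  pop 5: no out-edges | ready=[] | order so far=[4, 1, 2, 3, 6, 7, 0, 5]
New canonical toposort: [4, 1, 2, 3, 6, 7, 0, 5]
Compare positions:
  Node 0: index 0 -> 6 (moved)
  Node 1: index 2 -> 1 (moved)
  Node 2: index 3 -> 2 (moved)
  Node 3: index 4 -> 3 (moved)
  Node 4: index 1 -> 0 (moved)
  Node 5: index 7 -> 7 (same)
  Node 6: index 5 -> 4 (moved)
  Node 7: index 6 -> 5 (moved)
Nodes that changed position: 0 1 2 3 4 6 7

Answer: 0 1 2 3 4 6 7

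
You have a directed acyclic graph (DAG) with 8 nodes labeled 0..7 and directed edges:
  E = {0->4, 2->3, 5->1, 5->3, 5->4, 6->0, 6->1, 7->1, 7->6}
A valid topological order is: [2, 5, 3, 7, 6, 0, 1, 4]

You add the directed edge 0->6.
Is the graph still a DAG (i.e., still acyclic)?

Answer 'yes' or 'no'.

Answer: no

Derivation:
Given toposort: [2, 5, 3, 7, 6, 0, 1, 4]
Position of 0: index 5; position of 6: index 4
New edge 0->6: backward (u after v in old order)
Backward edge: old toposort is now invalid. Check if this creates a cycle.
Does 6 already reach 0? Reachable from 6: [0, 1, 4, 6]. YES -> cycle!
Still a DAG? no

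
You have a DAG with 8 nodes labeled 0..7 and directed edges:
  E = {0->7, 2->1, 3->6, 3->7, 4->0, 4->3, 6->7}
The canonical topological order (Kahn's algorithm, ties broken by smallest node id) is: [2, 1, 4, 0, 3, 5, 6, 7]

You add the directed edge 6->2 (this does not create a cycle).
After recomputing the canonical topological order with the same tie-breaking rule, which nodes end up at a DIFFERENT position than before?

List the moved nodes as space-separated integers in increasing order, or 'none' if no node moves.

Answer: 0 1 2 3 4 5 6

Derivation:
Old toposort: [2, 1, 4, 0, 3, 5, 6, 7]
Added edge 6->2
Recompute Kahn (smallest-id tiebreak):
  initial in-degrees: [1, 1, 1, 1, 0, 0, 1, 3]
  ready (indeg=0): [4, 5]
  pop 4: indeg[0]->0; indeg[3]->0 | ready=[0, 3, 5] | order so far=[4]
  pop 0: indeg[7]->2 | ready=[3, 5] | order so far=[4, 0]
  pop 3: indeg[6]->0; indeg[7]->1 | ready=[5, 6] | order so far=[4, 0, 3]
  pop 5: no out-edges | ready=[6] | order so far=[4, 0, 3, 5]
  pop 6: indeg[2]->0; indeg[7]->0 | ready=[2, 7] | order so far=[4, 0, 3, 5, 6]
  pop 2: indeg[1]->0 | ready=[1, 7] | order so far=[4, 0, 3, 5, 6, 2]
  pop 1: no out-edges | ready=[7] | order so far=[4, 0, 3, 5, 6, 2, 1]
  pop 7: no out-edges | ready=[] | order so far=[4, 0, 3, 5, 6, 2, 1, 7]
New canonical toposort: [4, 0, 3, 5, 6, 2, 1, 7]
Compare positions:
  Node 0: index 3 -> 1 (moved)
  Node 1: index 1 -> 6 (moved)
  Node 2: index 0 -> 5 (moved)
  Node 3: index 4 -> 2 (moved)
  Node 4: index 2 -> 0 (moved)
  Node 5: index 5 -> 3 (moved)
  Node 6: index 6 -> 4 (moved)
  Node 7: index 7 -> 7 (same)
Nodes that changed position: 0 1 2 3 4 5 6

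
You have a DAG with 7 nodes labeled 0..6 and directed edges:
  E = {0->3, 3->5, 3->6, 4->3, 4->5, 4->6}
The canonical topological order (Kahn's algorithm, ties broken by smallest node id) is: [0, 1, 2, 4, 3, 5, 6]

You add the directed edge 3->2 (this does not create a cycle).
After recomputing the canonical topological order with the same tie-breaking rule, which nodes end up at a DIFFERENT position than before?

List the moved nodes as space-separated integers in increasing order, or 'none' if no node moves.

Old toposort: [0, 1, 2, 4, 3, 5, 6]
Added edge 3->2
Recompute Kahn (smallest-id tiebreak):
  initial in-degrees: [0, 0, 1, 2, 0, 2, 2]
  ready (indeg=0): [0, 1, 4]
  pop 0: indeg[3]->1 | ready=[1, 4] | order so far=[0]
  pop 1: no out-edges | ready=[4] | order so far=[0, 1]
  pop 4: indeg[3]->0; indeg[5]->1; indeg[6]->1 | ready=[3] | order so far=[0, 1, 4]
  pop 3: indeg[2]->0; indeg[5]->0; indeg[6]->0 | ready=[2, 5, 6] | order so far=[0, 1, 4, 3]
  pop 2: no out-edges | ready=[5, 6] | order so far=[0, 1, 4, 3, 2]
  pop 5: no out-edges | ready=[6] | order so far=[0, 1, 4, 3, 2, 5]
  pop 6: no out-edges | ready=[] | order so far=[0, 1, 4, 3, 2, 5, 6]
New canonical toposort: [0, 1, 4, 3, 2, 5, 6]
Compare positions:
  Node 0: index 0 -> 0 (same)
  Node 1: index 1 -> 1 (same)
  Node 2: index 2 -> 4 (moved)
  Node 3: index 4 -> 3 (moved)
  Node 4: index 3 -> 2 (moved)
  Node 5: index 5 -> 5 (same)
  Node 6: index 6 -> 6 (same)
Nodes that changed position: 2 3 4

Answer: 2 3 4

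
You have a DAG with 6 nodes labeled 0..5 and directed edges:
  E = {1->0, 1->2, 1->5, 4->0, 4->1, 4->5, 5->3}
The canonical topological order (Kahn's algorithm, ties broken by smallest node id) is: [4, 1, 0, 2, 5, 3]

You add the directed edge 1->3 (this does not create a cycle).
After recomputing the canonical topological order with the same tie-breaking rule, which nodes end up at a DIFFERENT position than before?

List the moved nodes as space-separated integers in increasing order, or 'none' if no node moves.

Old toposort: [4, 1, 0, 2, 5, 3]
Added edge 1->3
Recompute Kahn (smallest-id tiebreak):
  initial in-degrees: [2, 1, 1, 2, 0, 2]
  ready (indeg=0): [4]
  pop 4: indeg[0]->1; indeg[1]->0; indeg[5]->1 | ready=[1] | order so far=[4]
  pop 1: indeg[0]->0; indeg[2]->0; indeg[3]->1; indeg[5]->0 | ready=[0, 2, 5] | order so far=[4, 1]
  pop 0: no out-edges | ready=[2, 5] | order so far=[4, 1, 0]
  pop 2: no out-edges | ready=[5] | order so far=[4, 1, 0, 2]
  pop 5: indeg[3]->0 | ready=[3] | order so far=[4, 1, 0, 2, 5]
  pop 3: no out-edges | ready=[] | order so far=[4, 1, 0, 2, 5, 3]
New canonical toposort: [4, 1, 0, 2, 5, 3]
Compare positions:
  Node 0: index 2 -> 2 (same)
  Node 1: index 1 -> 1 (same)
  Node 2: index 3 -> 3 (same)
  Node 3: index 5 -> 5 (same)
  Node 4: index 0 -> 0 (same)
  Node 5: index 4 -> 4 (same)
Nodes that changed position: none

Answer: none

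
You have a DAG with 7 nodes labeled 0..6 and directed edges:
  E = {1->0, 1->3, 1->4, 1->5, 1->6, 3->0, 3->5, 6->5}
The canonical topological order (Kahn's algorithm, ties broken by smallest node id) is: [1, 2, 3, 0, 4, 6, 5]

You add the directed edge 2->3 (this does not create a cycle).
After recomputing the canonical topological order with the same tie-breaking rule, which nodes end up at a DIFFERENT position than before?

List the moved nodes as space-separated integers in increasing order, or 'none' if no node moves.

Old toposort: [1, 2, 3, 0, 4, 6, 5]
Added edge 2->3
Recompute Kahn (smallest-id tiebreak):
  initial in-degrees: [2, 0, 0, 2, 1, 3, 1]
  ready (indeg=0): [1, 2]
  pop 1: indeg[0]->1; indeg[3]->1; indeg[4]->0; indeg[5]->2; indeg[6]->0 | ready=[2, 4, 6] | order so far=[1]
  pop 2: indeg[3]->0 | ready=[3, 4, 6] | order so far=[1, 2]
  pop 3: indeg[0]->0; indeg[5]->1 | ready=[0, 4, 6] | order so far=[1, 2, 3]
  pop 0: no out-edges | ready=[4, 6] | order so far=[1, 2, 3, 0]
  pop 4: no out-edges | ready=[6] | order so far=[1, 2, 3, 0, 4]
  pop 6: indeg[5]->0 | ready=[5] | order so far=[1, 2, 3, 0, 4, 6]
  pop 5: no out-edges | ready=[] | order so far=[1, 2, 3, 0, 4, 6, 5]
New canonical toposort: [1, 2, 3, 0, 4, 6, 5]
Compare positions:
  Node 0: index 3 -> 3 (same)
  Node 1: index 0 -> 0 (same)
  Node 2: index 1 -> 1 (same)
  Node 3: index 2 -> 2 (same)
  Node 4: index 4 -> 4 (same)
  Node 5: index 6 -> 6 (same)
  Node 6: index 5 -> 5 (same)
Nodes that changed position: none

Answer: none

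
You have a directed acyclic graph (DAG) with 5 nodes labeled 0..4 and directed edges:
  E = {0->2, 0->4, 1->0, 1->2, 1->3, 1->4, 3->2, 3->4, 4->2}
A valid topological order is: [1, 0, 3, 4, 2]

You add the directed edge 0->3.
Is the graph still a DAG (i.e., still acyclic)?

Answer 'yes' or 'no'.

Answer: yes

Derivation:
Given toposort: [1, 0, 3, 4, 2]
Position of 0: index 1; position of 3: index 2
New edge 0->3: forward
Forward edge: respects the existing order. Still a DAG, same toposort still valid.
Still a DAG? yes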